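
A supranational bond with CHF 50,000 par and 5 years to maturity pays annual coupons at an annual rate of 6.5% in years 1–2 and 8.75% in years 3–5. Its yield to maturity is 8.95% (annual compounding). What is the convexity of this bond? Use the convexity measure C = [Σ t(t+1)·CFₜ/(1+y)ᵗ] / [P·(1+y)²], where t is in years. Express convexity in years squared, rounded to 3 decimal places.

With y = 0.0895:
  t   CF        PV=CF/(1+0.0895)^t    t·PV        t(t+1)·PV
  1     3,250.00     2,983.0197     2,983.0197       5,966.0395
  2     3,250.00     2,737.9713     5,475.9426      16,427.8278
  3     4,375.00     3,382.9560    10,148.8681      40,595.4724
  4     4,375.00     3,105.0537    12,420.2149      62,101.0745
  5    54,375.00    35,421.1859   177,105.9294   1,062,635.5765
  Σ                 47,630.1867   208,133.9748   1,187,725.9907
P = 47,630.1867.
Convexity = Σ t(t+1)·PV / [P·(1+y)²] = 1,187,725.9907 / (47,630.1867 × 1.187010) = 21.00775.

21.008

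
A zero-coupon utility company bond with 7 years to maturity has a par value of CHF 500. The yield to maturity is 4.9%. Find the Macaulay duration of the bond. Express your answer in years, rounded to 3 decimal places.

7.000 years

A zero-coupon bond has a single cash flow at maturity, so its Macaulay duration equals its maturity: 7 years.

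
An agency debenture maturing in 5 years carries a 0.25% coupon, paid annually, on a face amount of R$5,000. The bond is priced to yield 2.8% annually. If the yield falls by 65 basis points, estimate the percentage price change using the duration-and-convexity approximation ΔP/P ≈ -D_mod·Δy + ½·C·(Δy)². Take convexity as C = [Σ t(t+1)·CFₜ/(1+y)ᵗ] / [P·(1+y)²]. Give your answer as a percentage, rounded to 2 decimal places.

With y = 0.028:
  t   CF        PV=CF/(1+0.028)^t    t·PV        t(t+1)·PV
  1        12.50        12.1595        12.1595          24.3191
  2        12.50        11.8283        23.6567          70.9700
  3        12.50        11.5062        34.5185         138.0740
  4        12.50        11.1928        44.7711         223.8554
  5     5,012.50     4,366.0511    21,830.2554     130,981.5324
  Σ                  4,412.7379    21,945.3612     131,438.7509
P = 4,412.7379; D_Mac = 4.97318 yrs; D_mod = 4.83773 yrs; C = 28.18572.
Duration effect: -4.83773 × (-0.0065) = +0.031445
Convexity effect: 0.5 × 28.18572 × (-0.0065)² = +0.0005954
ΔP/P ≈ +0.031445 + 0.0005954 = +0.032041 = +3.2041%.

+3.20%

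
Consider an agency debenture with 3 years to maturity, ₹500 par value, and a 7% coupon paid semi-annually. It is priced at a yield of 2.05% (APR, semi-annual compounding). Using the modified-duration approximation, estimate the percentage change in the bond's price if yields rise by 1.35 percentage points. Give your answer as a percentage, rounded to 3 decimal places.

-3.709%

Periodic yield y = 0.01025. Modified duration first:
  t   CF        PV=CF/(1+0.01025)^t    t·PV
  1        17.50        17.3224        17.3224
  2        17.50        17.1467        34.2934
  3        17.50        16.9727        50.9182
  4        17.50        16.8005        67.2021
  5        17.50        16.6301        83.1503
  6       517.50       486.7850     2,920.7101
  Σ                    571.6574     3,173.5964
P = 571.6574; D_Mac = 5.55157 half-year periods = 2.77579 yrs; D_mod = 2.77579/(1+0.01025) = 2.74762 yrs.
ΔP/P ≈ -D_mod · Δy = -2.74762 × (+0.0135) = -0.037093 = -3.7093%.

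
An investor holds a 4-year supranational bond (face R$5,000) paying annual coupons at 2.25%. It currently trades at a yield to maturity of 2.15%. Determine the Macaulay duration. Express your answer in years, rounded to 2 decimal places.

3.87 years

Periodic yield y = 0.0215. Discount each cash flow and weight by its year:
  t   CF        PV=CF/(1+0.0215)^t    t·PV
  1       112.50       110.1322       110.1322
  2       112.50       107.8142       215.6283
  3       112.50       105.5449       316.6348
  4     5,112.50     4,695.4783    18,781.9132
  Σ                  5,018.9695    19,424.3085
Price P = Σ PV = 5,018.9695.
Macaulay duration = Σ(t·PV) / P = 19,424.3085 / 5,018.9695 = 3.87018 years.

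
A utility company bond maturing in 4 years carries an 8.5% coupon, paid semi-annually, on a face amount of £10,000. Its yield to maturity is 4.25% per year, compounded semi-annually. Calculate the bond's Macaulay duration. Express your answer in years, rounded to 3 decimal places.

3.516 years

Periodic yield y = 0.02125. Discount each cash flow and weight by its period:
  t   CF        PV=CF/(1+0.02125)^t    t·PV
  1       425.00       416.1567       416.1567
  2       425.00       407.4974       814.9947
  3       425.00       399.0182     1,197.0546
  4       425.00       390.7155     1,562.8620
  5       425.00       382.5856     1,912.9278
  6       425.00       374.6248     2,247.7487
  7       425.00       366.8297     2,567.8076
  8    10,425.00     8,810.8845    70,487.0759
  Σ                 11,548.3122    81,206.6281
Price P = Σ PV = 11,548.3122.
Macaulay duration = Σ(t·PV) / P = 81,206.6281 / 11,548.3122 = 7.03190 half-year periods.
In years: 7.03190 / 2 = 3.51595 years.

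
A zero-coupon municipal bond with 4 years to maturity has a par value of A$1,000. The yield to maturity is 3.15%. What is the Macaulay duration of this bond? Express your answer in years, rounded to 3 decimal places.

4.000 years

A zero-coupon bond has a single cash flow at maturity, so its Macaulay duration equals its maturity: 4 years.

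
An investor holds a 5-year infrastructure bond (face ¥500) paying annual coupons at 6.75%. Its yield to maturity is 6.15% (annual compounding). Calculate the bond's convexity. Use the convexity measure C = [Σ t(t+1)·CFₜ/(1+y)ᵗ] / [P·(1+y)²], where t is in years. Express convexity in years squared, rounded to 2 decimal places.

With y = 0.0615:
  t   CF        PV=CF/(1+0.0615)^t    t·PV        t(t+1)·PV
  1        33.75        31.7946        31.7946          63.5893
  2        33.75        29.9525        59.9051         179.7153
  3        33.75        28.2172        84.6516         338.6063
  4        33.75        26.5824       106.3295         531.6475
  5       533.75       396.0389     1,980.1947      11,881.1684
  Σ                    512.5857     2,262.8755      12,994.7267
P = 512.5857.
Convexity = Σ t(t+1)·PV / [P·(1+y)²] = 12,994.7267 / (512.5857 × 1.126782) = 22.49887.

22.50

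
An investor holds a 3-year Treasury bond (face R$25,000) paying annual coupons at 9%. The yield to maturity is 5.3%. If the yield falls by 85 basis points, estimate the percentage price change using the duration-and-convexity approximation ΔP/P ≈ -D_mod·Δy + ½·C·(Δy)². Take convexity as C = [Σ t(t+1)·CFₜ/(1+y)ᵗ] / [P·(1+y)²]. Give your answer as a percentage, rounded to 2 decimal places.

With y = 0.053:
  t   CF        PV=CF/(1+0.053)^t    t·PV        t(t+1)·PV
  1     2,250.00     2,136.7521     2,136.7521       4,273.5043
  2     2,250.00     2,029.2043     4,058.4086      12,175.2259
  3    27,250.00    23,338.9543    70,016.8628     280,067.4512
  Σ                 27,504.9107    76,212.0236     296,516.1814
P = 27,504.9107; D_Mac = 2.77085 yrs; D_mod = 2.63139 yrs; C = 9.72258.
Duration effect: -2.63139 × (-0.0085) = +0.022367
Convexity effect: 0.5 × 9.72258 × (-0.0085)² = +0.0003512
ΔP/P ≈ +0.022367 + 0.0003512 = +0.022718 = +2.2718%.

+2.27%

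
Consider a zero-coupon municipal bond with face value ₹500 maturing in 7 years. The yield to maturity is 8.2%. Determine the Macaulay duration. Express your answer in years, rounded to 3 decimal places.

A zero-coupon bond has a single cash flow at maturity, so its Macaulay duration equals its maturity: 7 years.

7.000 years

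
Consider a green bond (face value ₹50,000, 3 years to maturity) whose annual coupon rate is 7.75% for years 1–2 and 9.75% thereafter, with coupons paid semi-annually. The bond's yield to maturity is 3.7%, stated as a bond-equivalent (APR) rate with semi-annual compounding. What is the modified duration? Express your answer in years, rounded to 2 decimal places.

2.70 years

Periodic yield y = 0.0185. First find Macaulay duration:
  t   CF        PV=CF/(1+0.0185)^t    t·PV
  1     1,937.50     1,902.3073     1,902.3073
  2     1,937.50     1,867.7539     3,735.5077
  3     1,937.50     1,833.8280     5,501.4841
  4     1,937.50     1,800.5185     7,202.0738
  5     2,437.50     2,224.0239    11,120.1197
  6    52,437.50    46,975.9723   281,855.8340
  Σ                 56,604.4040   311,317.3267
P = 56,604.4040; Macaulay duration = 311,317.3267 / 56,604.4040 = 5.49988 half-year periods = 2.74994 years.
Modified duration = D_Mac / (1 + y) = 2.74994 / 1.0185 = 2.69999 years.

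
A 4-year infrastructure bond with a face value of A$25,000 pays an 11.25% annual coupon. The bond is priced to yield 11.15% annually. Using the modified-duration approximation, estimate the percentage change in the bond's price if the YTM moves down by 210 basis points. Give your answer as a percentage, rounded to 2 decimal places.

Periodic yield y = 0.1115. Modified duration first:
  t   CF        PV=CF/(1+0.1115)^t    t·PV
  1     2,812.50     2,530.3644     2,530.3644
  2     2,812.50     2,276.5311     4,553.0623
  3     2,812.50     2,048.1612     6,144.4835
  4    27,812.50    18,222.2567    72,889.0268
  Σ                 25,077.3134    86,116.9370
P = 25,077.3134; D_Mac = 3.43406 yrs; D_mod = 3.43406/(1+0.1115) = 3.08957 yrs.
ΔP/P ≈ -D_mod · Δy = -3.08957 × (-0.021) = +0.064881 = +6.4881%.

+6.49%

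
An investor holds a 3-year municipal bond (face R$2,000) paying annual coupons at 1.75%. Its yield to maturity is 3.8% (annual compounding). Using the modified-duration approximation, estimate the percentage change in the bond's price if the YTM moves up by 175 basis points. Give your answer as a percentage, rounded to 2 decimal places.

Periodic yield y = 0.038. Modified duration first:
  t   CF        PV=CF/(1+0.038)^t    t·PV
  1        35.00        33.7187        33.7187
  2        35.00        32.4843        64.9686
  3     2,035.00     1,819.5850     5,458.7551
  Σ                  1,885.7880     5,557.4423
P = 1,885.7880; D_Mac = 2.94701 yrs; D_mod = 2.94701/(1+0.038) = 2.83913 yrs.
ΔP/P ≈ -D_mod · Δy = -2.83913 × (+0.0175) = -0.049685 = -4.9685%.

-4.97%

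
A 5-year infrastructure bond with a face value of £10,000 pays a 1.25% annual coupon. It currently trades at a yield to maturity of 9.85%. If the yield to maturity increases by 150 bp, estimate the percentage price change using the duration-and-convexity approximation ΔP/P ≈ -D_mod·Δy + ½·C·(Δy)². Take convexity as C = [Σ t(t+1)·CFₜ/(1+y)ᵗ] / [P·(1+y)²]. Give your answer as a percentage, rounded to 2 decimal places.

With y = 0.0985:
  t   CF        PV=CF/(1+0.0985)^t    t·PV        t(t+1)·PV
  1       125.00       113.7915       113.7915         227.5831
  2       125.00       103.5881       207.1762         621.5286
  3       125.00        94.2996       282.8988       1,131.5951
  4       125.00        85.8440       343.3759       1,716.8793
  5    10,125.00     6,329.8691    31,649.3453     189,896.0715
  Σ                  6,727.3922    32,596.5876     193,593.6577
P = 6,727.3922; D_Mac = 4.84535 yrs; D_mod = 4.41088 yrs; C = 23.84758.
Duration effect: -4.41088 × (+0.015) = -0.066163
Convexity effect: 0.5 × 23.84758 × (0.015)² = +0.0026829
ΔP/P ≈ -0.066163 + 0.0026829 = -0.063480 = -6.3480%.

-6.35%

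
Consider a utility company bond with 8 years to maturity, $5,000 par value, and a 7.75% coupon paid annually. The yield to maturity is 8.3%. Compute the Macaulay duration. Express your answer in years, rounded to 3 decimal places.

6.220 years

Periodic yield y = 0.083. Discount each cash flow and weight by its year:
  t   CF        PV=CF/(1+0.083)^t    t·PV
  1       387.50       357.8024       357.8024
  2       387.50       330.3808       660.7616
  3       387.50       305.0608       915.1823
  4       387.50       281.6812     1,126.7248
  5       387.50       260.0935     1,300.4673
  6       387.50       240.1602     1,440.9610
  7       387.50       221.7545     1,552.2817
  8     5,387.50     2,846.8175    22,774.5402
  Σ                  4,843.7508    30,128.7213
Price P = Σ PV = 4,843.7508.
Macaulay duration = Σ(t·PV) / P = 30,128.7213 / 4,843.7508 = 6.22012 years.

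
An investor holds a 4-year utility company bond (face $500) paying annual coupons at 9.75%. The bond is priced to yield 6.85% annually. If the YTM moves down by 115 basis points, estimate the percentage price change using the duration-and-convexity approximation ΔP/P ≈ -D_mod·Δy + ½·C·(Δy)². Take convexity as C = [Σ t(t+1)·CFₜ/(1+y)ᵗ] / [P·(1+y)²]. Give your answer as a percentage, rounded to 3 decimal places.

+3.889%

With y = 0.0685:
  t   CF        PV=CF/(1+0.0685)^t    t·PV        t(t+1)·PV
  1        48.75        45.6247        45.6247          91.2494
  2        48.75        42.6998        85.3995         256.1986
  3        48.75        39.9624       119.8871         479.5482
  4       548.75       420.9945     1,683.9780       8,419.8901
  Σ                    549.2813     1,934.8893       9,246.8864
P = 549.2813; D_Mac = 3.52258 yrs; D_mod = 3.29676 yrs; C = 14.74523.
Duration effect: -3.29676 × (-0.0115) = +0.037913
Convexity effect: 0.5 × 14.74523 × (-0.0115)² = +0.0009750
ΔP/P ≈ +0.037913 + 0.0009750 = +0.038888 = +3.8888%.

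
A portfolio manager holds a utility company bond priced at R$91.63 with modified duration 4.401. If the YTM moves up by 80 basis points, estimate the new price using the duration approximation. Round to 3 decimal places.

R$88.404

Duration approximation: ΔP/P ≈ -D_mod · Δy = -4.401 × (+0.008) = -0.035208.
New price ≈ 91.63 × (1 - 0.035208) = 88.40389096.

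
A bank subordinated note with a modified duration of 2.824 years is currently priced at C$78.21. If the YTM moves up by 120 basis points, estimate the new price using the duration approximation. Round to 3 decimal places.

Duration approximation: ΔP/P ≈ -D_mod · Δy = -2.824 × (+0.012) = -0.033888.
New price ≈ 78.21 × (1 - 0.033888) = 75.55961952.

C$75.560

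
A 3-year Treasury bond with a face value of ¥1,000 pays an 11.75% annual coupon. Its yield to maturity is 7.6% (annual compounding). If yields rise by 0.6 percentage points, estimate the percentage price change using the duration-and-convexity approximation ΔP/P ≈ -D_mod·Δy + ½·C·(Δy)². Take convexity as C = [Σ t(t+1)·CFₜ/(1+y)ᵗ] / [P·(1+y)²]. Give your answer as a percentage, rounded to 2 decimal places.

-1.50%

With y = 0.076:
  t   CF        PV=CF/(1+0.076)^t    t·PV        t(t+1)·PV
  1       117.50       109.2007       109.2007         218.4015
  2       117.50       101.4877       202.9754         608.9261
  3     1,117.50       897.0377     2,691.1132      10,764.4530
  Σ                  1,107.7262     3,003.2893      11,591.7805
P = 1,107.7262; D_Mac = 2.71122 yrs; D_mod = 2.51972 yrs; C = 9.03843.
Duration effect: -2.51972 × (+0.006) = -0.015118
Convexity effect: 0.5 × 9.03843 × (0.006)² = +0.0001627
ΔP/P ≈ -0.015118 + 0.0001627 = -0.014956 = -1.4956%.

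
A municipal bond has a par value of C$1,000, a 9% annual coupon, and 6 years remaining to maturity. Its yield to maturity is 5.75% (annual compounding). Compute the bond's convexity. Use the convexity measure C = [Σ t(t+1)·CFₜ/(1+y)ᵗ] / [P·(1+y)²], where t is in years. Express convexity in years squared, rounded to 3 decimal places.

29.097

With y = 0.0575:
  t   CF        PV=CF/(1+0.0575)^t    t·PV        t(t+1)·PV
  1        90.00        85.1064        85.1064         170.2128
  2        90.00        80.4788       160.9577         482.8731
  3        90.00        76.1029       228.3088         913.2352
  4        90.00        71.9649       287.8598       1,439.2989
  5        90.00        68.0520       340.2598       2,041.5588
  6     1,090.00       779.3710     4,676.2260      32,733.5820
  Σ                  1,161.0761     5,778.7184      37,780.7607
P = 1,161.0761.
Convexity = Σ t(t+1)·PV / [P·(1+y)²] = 37,780.7607 / (1,161.0761 × 1.118306) = 29.09707.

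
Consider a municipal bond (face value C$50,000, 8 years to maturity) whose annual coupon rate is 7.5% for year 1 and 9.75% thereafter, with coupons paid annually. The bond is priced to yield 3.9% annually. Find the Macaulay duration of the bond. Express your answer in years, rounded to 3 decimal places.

6.335 years

Periodic yield y = 0.039. Discount each cash flow and weight by its year:
  t   CF        PV=CF/(1+0.039)^t    t·PV
  1     3,750.00     3,609.2397     3,609.2397
  2     4,875.00     4,515.8918     9,031.7835
  3     4,875.00     4,346.3828    13,039.1485
  4     4,875.00     4,183.2366    16,732.9464
  5     4,875.00     4,026.2143    20,131.0713
  6     4,875.00     3,875.0859    23,250.5154
  7     4,875.00     3,729.6303    26,107.4123
  8    54,875.00    40,406.3994   323,251.1955
  Σ                 68,692.0808   435,153.3127
Price P = Σ PV = 68,692.0808.
Macaulay duration = Σ(t·PV) / P = 435,153.3127 / 68,692.0808 = 6.33484 years.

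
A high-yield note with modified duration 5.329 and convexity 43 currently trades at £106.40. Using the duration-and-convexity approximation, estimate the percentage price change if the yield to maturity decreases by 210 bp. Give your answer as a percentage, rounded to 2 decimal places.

Duration effect: -D_mod·Δy = -5.329 × (-0.021) = +0.111909
Convexity effect: ½·C·(Δy)² = 0.5 × 43 × (-0.021)² = +0.0094815
ΔP/P ≈ +0.111909 + 0.0094815 = +0.1213905
= +12.13905%.

+12.14%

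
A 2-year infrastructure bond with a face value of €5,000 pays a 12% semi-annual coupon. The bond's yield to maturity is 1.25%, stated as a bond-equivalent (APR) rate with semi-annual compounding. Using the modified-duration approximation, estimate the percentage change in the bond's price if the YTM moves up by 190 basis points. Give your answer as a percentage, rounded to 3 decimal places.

-3.499%

Periodic yield y = 0.00625. Modified duration first:
  t   CF        PV=CF/(1+0.00625)^t    t·PV
  1       300.00       298.1366       298.1366
  2       300.00       296.2849       592.5697
  3       300.00       294.4446       883.3338
  4     5,300.00     5,169.5447    20,678.1789
  Σ                  6,058.4108    22,452.2190
P = 6,058.4108; D_Mac = 3.70596 half-year periods = 1.85298 yrs; D_mod = 1.85298/(1+0.00625) = 1.84147 yrs.
ΔP/P ≈ -D_mod · Δy = -1.84147 × (+0.019) = -0.034988 = -3.4988%.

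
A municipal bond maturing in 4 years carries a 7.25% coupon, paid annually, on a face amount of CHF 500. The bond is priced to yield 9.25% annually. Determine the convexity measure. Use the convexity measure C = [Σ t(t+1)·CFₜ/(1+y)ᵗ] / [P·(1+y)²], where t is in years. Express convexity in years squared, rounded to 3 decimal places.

14.527

With y = 0.0925:
  t   CF        PV=CF/(1+0.0925)^t    t·PV        t(t+1)·PV
  1        36.25        33.1808        33.1808          66.3616
  2        36.25        30.3714        60.7428         182.2285
  3        36.25        27.7999        83.3998         333.5991
  4       536.25       376.4277     1,505.7106       7,528.5531
  Σ                    467.7798     1,683.0340       8,110.7423
P = 467.7798.
Convexity = Σ t(t+1)·PV / [P·(1+y)²] = 8,110.7423 / (467.7798 × 1.193556) = 14.52701.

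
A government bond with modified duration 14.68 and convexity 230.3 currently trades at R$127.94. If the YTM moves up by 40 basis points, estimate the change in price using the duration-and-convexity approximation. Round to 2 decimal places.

Duration effect: -D_mod·Δy = -14.68 × (+0.004) = -0.058720
Convexity effect: ½·C·(Δy)² = 0.5 × 230.3 × (0.004)² = +0.0018424
ΔP/P ≈ -0.058720 + 0.0018424 = -0.0568776
ΔP ≈ 127.94 × (-0.0568776) = -7.276920144.

-R$7.28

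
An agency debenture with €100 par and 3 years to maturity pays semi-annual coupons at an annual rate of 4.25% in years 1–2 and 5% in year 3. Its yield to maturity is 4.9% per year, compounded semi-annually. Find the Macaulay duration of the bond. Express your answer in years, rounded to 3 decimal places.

Periodic yield y = 0.0245. Discount each cash flow and weight by its period:
  t   CF        PV=CF/(1+0.0245)^t    t·PV
  1        2.125         2.0742         2.0742
  2        2.125         2.0246         4.0492
  3        2.125         1.9762         5.9285
  4        2.125         1.9289         7.7156
  5        2.500         2.2150        11.0752
  6      102.500        88.6446       531.8674
  Σ                     98.8634       562.7100
Price P = Σ PV = 98.8634.
Macaulay duration = Σ(t·PV) / P = 562.7100 / 98.8634 = 5.69179 half-year periods.
In years: 5.69179 / 2 = 2.84590 years.

2.846 years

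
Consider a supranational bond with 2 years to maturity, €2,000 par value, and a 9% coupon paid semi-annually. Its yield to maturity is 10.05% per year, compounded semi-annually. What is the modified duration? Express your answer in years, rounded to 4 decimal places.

1.7835 years

Periodic yield y = 0.05025. First find Macaulay duration:
  t   CF        PV=CF/(1+0.05025)^t    t·PV
  1        90.00        85.6939        85.6939
  2        90.00        81.5938       163.1876
  3        90.00        77.6899       233.0696
  4     2,090.00     1,717.8116     6,871.2463
  Σ                  1,962.7891     7,353.1974
P = 1,962.7891; Macaulay duration = 7,353.1974 / 1,962.7891 = 3.74630 half-year periods = 1.87315 years.
Modified duration = D_Mac / (1 + y) = 1.87315 / 1.05025 = 1.78353 years.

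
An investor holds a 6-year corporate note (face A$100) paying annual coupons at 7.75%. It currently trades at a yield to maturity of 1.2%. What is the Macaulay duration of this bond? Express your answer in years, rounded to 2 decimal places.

Periodic yield y = 0.012. Discount each cash flow and weight by its year:
  t   CF        PV=CF/(1+0.012)^t    t·PV
  1         7.75         7.6581         7.6581
  2         7.75         7.5673        15.1346
  3         7.75         7.4776        22.4327
  4         7.75         7.3889        29.5556
  5         7.75         7.3013        36.5064
  6       107.75       100.3077       601.8461
  Σ                    137.7008       713.1335
Price P = Σ PV = 137.7008.
Macaulay duration = Σ(t·PV) / P = 713.1335 / 137.7008 = 5.17886 years.

5.18 years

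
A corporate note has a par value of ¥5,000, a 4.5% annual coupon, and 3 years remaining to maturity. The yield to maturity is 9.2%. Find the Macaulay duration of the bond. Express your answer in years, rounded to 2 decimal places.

Periodic yield y = 0.092. Discount each cash flow and weight by its year:
  t   CF        PV=CF/(1+0.092)^t    t·PV
  1       225.00       206.0440       206.0440
  2       225.00       188.6849       377.3699
  3     5,225.00     4,012.5308    12,037.5924
  Σ                  4,407.2597    12,621.0063
Price P = Σ PV = 4,407.2597.
Macaulay duration = Σ(t·PV) / P = 12,621.0063 / 4,407.2597 = 2.86369 years.

2.86 years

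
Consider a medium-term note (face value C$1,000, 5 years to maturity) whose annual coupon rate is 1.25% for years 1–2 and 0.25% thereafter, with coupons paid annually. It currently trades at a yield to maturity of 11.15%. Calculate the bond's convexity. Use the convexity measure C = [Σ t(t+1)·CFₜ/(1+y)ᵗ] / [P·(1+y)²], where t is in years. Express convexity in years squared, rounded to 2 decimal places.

23.49

With y = 0.1115:
  t   CF        PV=CF/(1+0.1115)^t    t·PV        t(t+1)·PV
  1        12.50        11.2461        11.2461          22.4921
  2        12.50        10.1179        20.2358          60.7075
  3         2.50         1.8206         5.4618          21.8471
  4         2.50         1.6380         6.5518          32.7591
  5     1,002.50       590.9314     2,954.6569      17,727.9411
  Σ                    615.7539     2,998.1523      17,865.7469
P = 615.7539.
Convexity = Σ t(t+1)·PV / [P·(1+y)²] = 17,865.7469 / (615.7539 × 1.235432) = 23.48524.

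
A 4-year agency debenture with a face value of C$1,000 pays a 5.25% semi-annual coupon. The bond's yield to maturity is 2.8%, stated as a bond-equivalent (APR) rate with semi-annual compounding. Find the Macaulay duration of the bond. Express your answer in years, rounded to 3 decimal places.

3.677 years

Periodic yield y = 0.014. Discount each cash flow and weight by its period:
  t   CF        PV=CF/(1+0.014)^t    t·PV
  1        26.25        25.8876        25.8876
  2        26.25        25.5302        51.0603
  3        26.25        25.1777        75.5330
  4        26.25        24.8300        99.3202
  5        26.25        24.4872       122.4361
  6        26.25        24.1491       144.8948
  7        26.25        23.8157       166.7100
  8     1,026.25       918.2259     7,345.8071
  Σ                  1,092.1034     8,031.6490
Price P = Σ PV = 1,092.1034.
Macaulay duration = Σ(t·PV) / P = 8,031.6490 / 1,092.1034 = 7.35429 half-year periods.
In years: 7.35429 / 2 = 3.67715 years.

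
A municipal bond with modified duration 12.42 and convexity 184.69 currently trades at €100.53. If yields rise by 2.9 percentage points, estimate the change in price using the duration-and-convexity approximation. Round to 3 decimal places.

-€28.402

Duration effect: -D_mod·Δy = -12.42 × (+0.029) = -0.360180
Convexity effect: ½·C·(Δy)² = 0.5 × 184.69 × (0.029)² = +0.077662145
ΔP/P ≈ -0.360180 + 0.077662145 = -0.282517855
ΔP ≈ 100.53 × (-0.282517855) = -28.40151996315.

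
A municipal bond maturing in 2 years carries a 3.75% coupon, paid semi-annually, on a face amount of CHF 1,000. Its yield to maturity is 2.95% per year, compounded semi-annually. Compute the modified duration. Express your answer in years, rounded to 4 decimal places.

Periodic yield y = 0.01475. First find Macaulay duration:
  t   CF        PV=CF/(1+0.01475)^t    t·PV
  1        18.75        18.4775        18.4775
  2        18.75        18.2089        36.4178
  3        18.75        17.9442        53.8326
  4     1,018.75       960.7964     3,843.1857
  Σ                  1,015.4270     3,951.9135
P = 1,015.4270; Macaulay duration = 3,951.9135 / 1,015.4270 = 3.89187 half-year periods = 1.94594 years.
Modified duration = D_Mac / (1 + y) = 1.94594 / 1.01475 = 1.91765 years.

1.9177 years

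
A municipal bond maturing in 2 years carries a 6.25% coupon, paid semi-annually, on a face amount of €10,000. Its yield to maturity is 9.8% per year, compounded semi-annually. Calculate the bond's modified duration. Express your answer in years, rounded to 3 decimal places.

1.818 years

Periodic yield y = 0.049. First find Macaulay duration:
  t   CF        PV=CF/(1+0.049)^t    t·PV
  1       312.50       297.9028       297.9028
  2       312.50       283.9874       567.9748
  3       312.50       270.7220       812.1660
  4    10,312.50     8,516.5168    34,066.0673
  Σ                  9,369.1290    35,744.1108
P = 9,369.1290; Macaulay duration = 35,744.1108 / 9,369.1290 = 3.81509 half-year periods = 1.90755 years.
Modified duration = D_Mac / (1 + y) = 1.90755 / 1.049 = 1.81844 years.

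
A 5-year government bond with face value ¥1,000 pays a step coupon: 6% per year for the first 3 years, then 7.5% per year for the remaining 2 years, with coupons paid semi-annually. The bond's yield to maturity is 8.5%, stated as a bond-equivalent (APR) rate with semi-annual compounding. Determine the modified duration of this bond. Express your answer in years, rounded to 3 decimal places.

Periodic yield y = 0.0425. First find Macaulay duration:
  t   CF        PV=CF/(1+0.0425)^t    t·PV
  1        30.00        28.7770        28.7770
  2        30.00        27.6038        55.2076
  3        30.00        26.4785        79.4354
  4        30.00        25.3990       101.5961
  5        30.00        24.3636       121.8179
  6        30.00        23.3703       140.2220
  7        37.50        28.0220       196.1539
  8        37.50        26.8796       215.0368
  9        37.50        25.7838       232.0541
  10    1,037.50       684.2700     6,842.6995
  Σ                    920.9475     8,013.0002
P = 920.9475; Macaulay duration = 8,013.0002 / 920.9475 = 8.70082 half-year periods = 4.35041 years.
Modified duration = D_Mac / (1 + y) = 4.35041 / 1.0425 = 4.17306 years.

4.173 years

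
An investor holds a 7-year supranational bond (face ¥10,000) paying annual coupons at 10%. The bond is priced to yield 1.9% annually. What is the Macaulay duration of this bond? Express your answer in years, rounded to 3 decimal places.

Periodic yield y = 0.019. Discount each cash flow and weight by its year:
  t   CF        PV=CF/(1+0.019)^t    t·PV
  1     1,000.00       981.3543       981.3543
  2     1,000.00       963.0562     1,926.1124
  3     1,000.00       945.0993     2,835.2979
  4     1,000.00       927.4772     3,709.9090
  5     1,000.00       910.1838     4,550.9188
  6     1,000.00       893.2127     5,359.2763
  7    11,000.00     9,642.1392    67,494.9744
  Σ                 15,262.5227    86,857.8431
Price P = Σ PV = 15,262.5227.
Macaulay duration = Σ(t·PV) / P = 86,857.8431 / 15,262.5227 = 5.69092 years.

5.691 years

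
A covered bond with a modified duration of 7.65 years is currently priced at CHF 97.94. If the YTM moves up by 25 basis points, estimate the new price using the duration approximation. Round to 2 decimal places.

CHF 96.07

Duration approximation: ΔP/P ≈ -D_mod · Δy = -7.65 × (+0.0025) = -0.019125.
New price ≈ 97.94 × (1 - 0.019125) = 96.0668975.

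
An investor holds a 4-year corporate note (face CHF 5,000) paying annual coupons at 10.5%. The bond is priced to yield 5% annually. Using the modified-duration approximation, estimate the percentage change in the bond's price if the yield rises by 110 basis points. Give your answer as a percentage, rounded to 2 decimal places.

-3.68%

Periodic yield y = 0.05. Modified duration first:
  t   CF        PV=CF/(1+0.05)^t    t·PV
  1       525.00       500.0000       500.0000
  2       525.00       476.1905       952.3810
  3       525.00       453.5147     1,360.5442
  4     5,525.00     4,545.4312    18,181.7247
  Σ                  5,975.1364    20,994.6499
P = 5,975.1364; D_Mac = 3.51367 yrs; D_mod = 3.51367/(1+0.05) = 3.34635 yrs.
ΔP/P ≈ -D_mod · Δy = -3.34635 × (+0.011) = -0.036810 = -3.6810%.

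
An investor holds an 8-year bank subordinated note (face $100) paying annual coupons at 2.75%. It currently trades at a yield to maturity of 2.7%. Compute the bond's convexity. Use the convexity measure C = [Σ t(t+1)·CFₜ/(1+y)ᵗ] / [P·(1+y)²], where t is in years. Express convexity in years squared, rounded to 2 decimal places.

60.25

With y = 0.027:
  t   CF        PV=CF/(1+0.027)^t    t·PV        t(t+1)·PV
  1         2.75         2.6777         2.6777           5.3554
  2         2.75         2.6073         5.2146          15.6438
  3         2.75         2.5388         7.6163          30.4651
  4         2.75         2.4720         9.8881          49.4403
  5         2.75         2.4070        12.0351          72.2107
  6         2.75         2.3437        14.0625          98.4372
  7         2.75         2.2821        15.9749         127.7990
  8       102.75        83.0268       664.2144       5,977.9294
  Σ                    100.3555       731.6835       6,377.2810
P = 100.3555.
Convexity = Σ t(t+1)·PV / [P·(1+y)²] = 6,377.2810 / (100.3555 × 1.054729) = 60.24952.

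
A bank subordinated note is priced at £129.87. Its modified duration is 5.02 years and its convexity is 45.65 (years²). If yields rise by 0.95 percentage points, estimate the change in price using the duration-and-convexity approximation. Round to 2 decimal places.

Duration effect: -D_mod·Δy = -5.02 × (+0.0095) = -0.047690
Convexity effect: ½·C·(Δy)² = 0.5 × 45.65 × (0.0095)² = +0.00205995625
ΔP/P ≈ -0.047690 + 0.00205995625 = -0.04563004375
ΔP ≈ 129.87 × (-0.04563004375) = -5.9259737818125.

-£5.93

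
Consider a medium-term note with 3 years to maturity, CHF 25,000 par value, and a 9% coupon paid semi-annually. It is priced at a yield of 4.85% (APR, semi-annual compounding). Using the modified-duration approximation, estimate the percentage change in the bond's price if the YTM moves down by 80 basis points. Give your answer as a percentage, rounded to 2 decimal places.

Periodic yield y = 0.02425. Modified duration first:
  t   CF        PV=CF/(1+0.02425)^t    t·PV
  1     1,125.00     1,098.3647     1,098.3647
  2     1,125.00     1,072.3599     2,144.7199
  3     1,125.00     1,046.9709     3,140.9127
  4     1,125.00     1,022.1829     4,088.7318
  5     1,125.00       997.9819     4,989.9094
  6    26,125.00    22,626.6606   135,759.9639
  Σ                 27,864.5210   151,222.6023
P = 27,864.5210; D_Mac = 5.42707 half-year periods = 2.71353 yrs; D_mod = 2.71353/(1+0.02425) = 2.64929 yrs.
ΔP/P ≈ -D_mod · Δy = -2.64929 × (-0.008) = +0.021194 = +2.1194%.

+2.12%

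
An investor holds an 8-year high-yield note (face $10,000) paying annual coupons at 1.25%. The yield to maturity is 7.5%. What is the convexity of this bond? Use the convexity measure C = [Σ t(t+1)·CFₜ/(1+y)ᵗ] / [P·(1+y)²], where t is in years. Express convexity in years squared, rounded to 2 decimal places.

57.73

With y = 0.075:
  t   CF        PV=CF/(1+0.075)^t    t·PV        t(t+1)·PV
  1       125.00       116.2791       116.2791         232.5581
  2       125.00       108.1666       216.3332         648.9995
  3       125.00       100.6201       301.8602       1,207.4409
  4       125.00        93.6001       374.4003       1,872.0013
  5       125.00        87.0698       435.3491       2,612.0949
  6       125.00        80.9952       485.9711       3,401.7980
  7       125.00        75.3444       527.4105       4,219.2843
  8    10,125.00     5,677.1101    45,416.8809     408,751.9281
  Σ                  6,339.1853    47,874.4844     422,946.1051
P = 6,339.1853.
Convexity = Σ t(t+1)·PV / [P·(1+y)²] = 422,946.1051 / (6,339.1853 × 1.155625) = 57.73440.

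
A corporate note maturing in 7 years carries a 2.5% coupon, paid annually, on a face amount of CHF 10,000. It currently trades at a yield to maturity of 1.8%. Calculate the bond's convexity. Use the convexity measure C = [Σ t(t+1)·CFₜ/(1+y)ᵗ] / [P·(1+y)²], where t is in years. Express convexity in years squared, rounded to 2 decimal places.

49.13

With y = 0.018:
  t   CF        PV=CF/(1+0.018)^t    t·PV        t(t+1)·PV
  1       250.00       245.5796       245.5796         491.1591
  2       250.00       241.2373       482.4746       1,447.4238
  3       250.00       236.9718       710.9154       2,843.6616
  4       250.00       232.7817       931.1269       4,655.6347
  5       250.00       228.6657     1,143.3287       6,859.9725
  6       250.00       224.6225     1,347.7353       9,434.1468
  7    10,250.00     9,046.6840    63,326.7878     506,614.3025
  Σ                 10,456.5427    68,187.9483     532,346.3010
P = 10,456.5427.
Convexity = Σ t(t+1)·PV / [P·(1+y)²] = 532,346.3010 / (10,456.5427 × 1.036324) = 49.12591.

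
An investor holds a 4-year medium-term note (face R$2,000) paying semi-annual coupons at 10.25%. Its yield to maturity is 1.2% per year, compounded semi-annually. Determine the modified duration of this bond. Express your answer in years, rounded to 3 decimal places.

Periodic yield y = 0.006. First find Macaulay duration:
  t   CF        PV=CF/(1+0.006)^t    t·PV
  1       102.50       101.8887       101.8887
  2       102.50       101.2810       202.5620
  3       102.50       100.6769       302.0308
  4       102.50       100.0765       400.3058
  5       102.50        99.4796       497.3979
  6       102.50        98.8863       593.3176
  7       102.50        98.2965       688.0754
  8     2,102.50     2,004.2512    16,034.0098
  Σ                  2,704.8366    18,819.5880
P = 2,704.8366; Macaulay duration = 18,819.5880 / 2,704.8366 = 6.95775 half-year periods = 3.47888 years.
Modified duration = D_Mac / (1 + y) = 3.47888 / 1.006 = 3.45813 years.

3.458 years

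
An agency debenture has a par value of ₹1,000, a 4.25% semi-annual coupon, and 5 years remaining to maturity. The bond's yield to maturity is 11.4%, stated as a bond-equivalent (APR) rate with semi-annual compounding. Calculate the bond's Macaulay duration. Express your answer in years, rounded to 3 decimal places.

Periodic yield y = 0.057. Discount each cash flow and weight by its period:
  t   CF        PV=CF/(1+0.057)^t    t·PV
  1        21.25        20.1041        20.1041
  2        21.25        19.0199        38.0399
  3        21.25        17.9943        53.9828
  4        21.25        17.0239        68.0956
  5        21.25        16.1059        80.5293
  6        21.25        15.2373        91.4240
  7        21.25        14.4156       100.9095
  8        21.25        13.6383       109.1061
  9        21.25        12.9028       116.1252
  10    1,021.25       586.6542     5,866.5422
  Σ                    733.0963     6,544.8586
Price P = Σ PV = 733.0963.
Macaulay duration = Σ(t·PV) / P = 6,544.8586 / 733.0963 = 8.92769 half-year periods.
In years: 8.92769 / 2 = 4.46385 years.

4.464 years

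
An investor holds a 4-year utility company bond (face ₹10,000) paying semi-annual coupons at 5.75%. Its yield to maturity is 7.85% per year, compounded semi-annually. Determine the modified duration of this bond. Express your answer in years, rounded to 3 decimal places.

3.477 years

Periodic yield y = 0.03925. First find Macaulay duration:
  t   CF        PV=CF/(1+0.03925)^t    t·PV
  1       287.50       276.6418       276.6418
  2       287.50       266.1937       532.3874
  3       287.50       256.1402       768.4206
  4       287.50       246.4664       985.8656
  5       287.50       237.1579     1,185.7897
  6       287.50       228.2011     1,369.2063
  7       287.50       219.5824     1,537.0771
  8    10,287.50     7,560.4837    60,483.8698
  Σ                  9,290.8673    67,139.2584
P = 9,290.8673; Macaulay duration = 67,139.2584 / 9,290.8673 = 7.22637 half-year periods = 3.61319 years.
Modified duration = D_Mac / (1 + y) = 3.61319 / 1.03925 = 3.47672 years.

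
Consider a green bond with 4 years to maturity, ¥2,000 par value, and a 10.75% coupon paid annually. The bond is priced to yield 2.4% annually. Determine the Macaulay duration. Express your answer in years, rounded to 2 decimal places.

Periodic yield y = 0.024. Discount each cash flow and weight by its year:
  t   CF        PV=CF/(1+0.024)^t    t·PV
  1       215.00       209.9609       209.9609
  2       215.00       205.0400       410.0800
  3       215.00       200.2344       600.7031
  4     2,215.00     2,014.5308     8,058.1231
  Σ                  2,629.7660     9,278.8670
Price P = Σ PV = 2,629.7660.
Macaulay duration = Σ(t·PV) / P = 9,278.8670 / 2,629.7660 = 3.52840 years.

3.53 years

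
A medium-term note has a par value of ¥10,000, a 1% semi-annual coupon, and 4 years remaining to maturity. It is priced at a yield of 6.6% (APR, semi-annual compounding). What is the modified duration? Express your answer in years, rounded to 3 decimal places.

Periodic yield y = 0.033. First find Macaulay duration:
  t   CF        PV=CF/(1+0.033)^t    t·PV
  1        50.00        48.4027        48.4027
  2        50.00        46.8564        93.7129
  3        50.00        45.3596       136.0787
  4        50.00        43.9105       175.6421
  5        50.00        42.5078       212.5389
  6        50.00        41.1498       246.8990
  7        50.00        39.8353       278.8469
  8    10,050.00     7,751.1027    62,008.8214
  Σ                  8,059.1248    63,200.9426
P = 8,059.1248; Macaulay duration = 63,200.9426 / 8,059.1248 = 7.84216 half-year periods = 3.92108 years.
Modified duration = D_Mac / (1 + y) = 3.92108 / 1.033 = 3.79582 years.

3.796 years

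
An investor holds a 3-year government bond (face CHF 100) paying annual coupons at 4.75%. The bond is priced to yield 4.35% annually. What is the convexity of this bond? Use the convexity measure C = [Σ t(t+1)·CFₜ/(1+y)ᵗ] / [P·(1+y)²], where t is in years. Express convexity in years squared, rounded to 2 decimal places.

With y = 0.0435:
  t   CF        PV=CF/(1+0.0435)^t    t·PV        t(t+1)·PV
  1         4.75         4.5520         4.5520           9.1040
  2         4.75         4.3622         8.7245          26.1734
  3       104.75        92.1885       276.5655       1,106.2618
  Σ                    101.1027       289.8419       1,141.5392
P = 101.1027.
Convexity = Σ t(t+1)·PV / [P·(1+y)²] = 1,141.5392 / (101.1027 × 1.088892) = 10.36915.

10.37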